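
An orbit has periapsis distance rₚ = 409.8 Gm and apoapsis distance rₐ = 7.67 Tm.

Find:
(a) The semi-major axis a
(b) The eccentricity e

Convert to SI: rₚ = 409.8 Gm = 4.098e+11 m; rₐ = 7.67 Tm = 7.67e+12 m.
(a) a = (rₚ + rₐ) / 2 = (4.098e+11 + 7.67e+12) / 2 ≈ 4.04e+12 m = 4.04 Tm.
(b) e = (rₐ − rₚ) / (rₐ + rₚ) = (7.67e+12 − 4.098e+11) / (7.67e+12 + 4.098e+11) ≈ 0.8986.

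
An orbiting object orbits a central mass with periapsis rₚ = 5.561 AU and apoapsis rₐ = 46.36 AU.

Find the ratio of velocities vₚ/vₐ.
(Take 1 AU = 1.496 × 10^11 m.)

Convert to SI: rₚ = 5.561 AU = 8.31926e+11 m; rₐ = 46.36 AU = 6.93546e+12 m.
Conservation of angular momentum gives rₚvₚ = rₐvₐ, so vₚ/vₐ = rₐ/rₚ.
vₚ/vₐ = 6.93546e+12 / 8.31926e+11 ≈ 8.337.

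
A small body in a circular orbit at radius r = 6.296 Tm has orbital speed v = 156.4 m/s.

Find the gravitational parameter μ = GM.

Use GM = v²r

Convert to SI: r = 6.296 Tm = 6.296e+12 m.
For a circular orbit v² = GM/r, so GM = v² · r.
GM = (156.4)² · 6.296e+12 m³/s² ≈ 1.54e+17 m³/s² = 1.54 × 10^17 m³/s².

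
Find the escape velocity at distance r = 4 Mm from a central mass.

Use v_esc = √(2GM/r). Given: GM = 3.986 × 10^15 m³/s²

Convert to SI: r = 4 Mm = 4e+06 m.
Escape velocity comes from setting total energy to zero: ½v² − GM/r = 0 ⇒ v_esc = √(2GM / r).
v_esc = √(2 · 3.986e+15 / 4e+06) m/s ≈ 4.464e+04 m/s = 44.64 km/s.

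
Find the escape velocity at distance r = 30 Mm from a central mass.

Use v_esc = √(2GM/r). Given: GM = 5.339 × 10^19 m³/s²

Convert to SI: r = 30 Mm = 3e+07 m.
Escape velocity comes from setting total energy to zero: ½v² − GM/r = 0 ⇒ v_esc = √(2GM / r).
v_esc = √(2 · 5.339e+19 / 3e+07) m/s ≈ 1.887e+06 m/s = 1887 km/s.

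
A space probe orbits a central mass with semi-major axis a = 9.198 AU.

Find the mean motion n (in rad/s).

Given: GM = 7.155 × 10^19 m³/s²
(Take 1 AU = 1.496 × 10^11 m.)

Convert to SI: a = 9.198 AU = 1.37602e+12 m.
n = √(GM / a³).
n = √(7.155e+19 / (1.37602e+12)³) rad/s ≈ 5.24e-09 rad/s.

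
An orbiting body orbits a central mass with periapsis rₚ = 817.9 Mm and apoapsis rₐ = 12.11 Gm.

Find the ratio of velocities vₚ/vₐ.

Convert to SI: rₚ = 817.9 Mm = 8.179e+08 m; rₐ = 12.11 Gm = 1.211e+10 m.
Conservation of angular momentum gives rₚvₚ = rₐvₐ, so vₚ/vₐ = rₐ/rₚ.
vₚ/vₐ = 1.211e+10 / 8.179e+08 ≈ 14.81.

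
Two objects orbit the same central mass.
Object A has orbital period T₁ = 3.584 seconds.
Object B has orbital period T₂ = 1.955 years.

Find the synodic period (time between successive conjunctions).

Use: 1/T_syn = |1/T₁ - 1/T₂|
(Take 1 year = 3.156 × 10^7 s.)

Convert to SI: T₂ = 1.955 years = 6.16998e+07 s.
T_syn = |T₁ · T₂ / (T₁ − T₂)|.
T_syn = |3.584 · 6.16998e+07 / (3.584 − 6.16998e+07)| s ≈ 3.584 s = 3.584 seconds.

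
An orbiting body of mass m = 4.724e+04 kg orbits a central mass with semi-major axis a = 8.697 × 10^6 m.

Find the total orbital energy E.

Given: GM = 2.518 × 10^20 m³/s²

E = −GMm / (2a).
E = −2.518e+20 · 4.724e+04 / (2 · 8.697e+06) J ≈ -6.839e+17 J = -683.9 PJ.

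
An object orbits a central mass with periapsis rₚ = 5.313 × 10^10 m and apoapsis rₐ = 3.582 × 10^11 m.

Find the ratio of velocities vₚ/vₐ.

Conservation of angular momentum gives rₚvₚ = rₐvₐ, so vₚ/vₐ = rₐ/rₚ.
vₚ/vₐ = 3.582e+11 / 5.313e+10 ≈ 6.742.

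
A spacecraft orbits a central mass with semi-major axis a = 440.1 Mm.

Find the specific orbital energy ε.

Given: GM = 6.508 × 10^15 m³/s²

Convert to SI: a = 440.1 Mm = 4.401e+08 m.
ε = −GM / (2a).
ε = −6.508e+15 / (2 · 4.401e+08) J/kg ≈ -7.394e+06 J/kg = -7.394 MJ/kg.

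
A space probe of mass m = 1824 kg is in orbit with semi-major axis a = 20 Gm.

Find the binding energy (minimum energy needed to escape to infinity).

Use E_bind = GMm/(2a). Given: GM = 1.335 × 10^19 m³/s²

Convert to SI: a = 20 Gm = 2e+10 m.
Total orbital energy is E = −GMm/(2a); binding energy is E_bind = −E = GMm/(2a).
E_bind = 1.335e+19 · 1824 / (2 · 2e+10) J ≈ 6.088e+11 J = 608.8 GJ.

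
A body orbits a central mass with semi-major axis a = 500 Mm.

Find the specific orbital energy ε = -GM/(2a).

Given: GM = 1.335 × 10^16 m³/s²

Convert to SI: a = 500 Mm = 5e+08 m.
ε = −GM / (2a).
ε = −1.335e+16 / (2 · 5e+08) J/kg ≈ -1.335e+07 J/kg = -13.35 MJ/kg.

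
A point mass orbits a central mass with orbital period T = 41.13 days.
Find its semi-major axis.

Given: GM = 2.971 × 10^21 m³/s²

Convert to SI: T = 41.13 days = 3.55363e+06 s.
Invert Kepler's third law: a = (GM · T² / (4π²))^(1/3).
Substituting T = 3.55363e+06 s and GM = 2.971e+21 m³/s²:
a = (2.971e+21 · (3.55363e+06)² / (4π²))^(1/3) m
a ≈ 9.832e+10 m = 98.32 Gm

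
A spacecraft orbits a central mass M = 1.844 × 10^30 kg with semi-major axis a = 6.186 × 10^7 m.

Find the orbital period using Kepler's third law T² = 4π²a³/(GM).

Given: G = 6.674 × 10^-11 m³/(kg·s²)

GM = G · M = 6.674e-11 · 1.844e+30 = 1.23069e+20 m³/s².
Kepler's third law: T = 2π √(a³ / GM).
Substituting a = 6.186e+07 m and GM = 1.23069e+20 m³/s²:
T = 2π √((6.186e+07)³ / 1.23069e+20) s
T ≈ 275.6 s = 4.593 minutes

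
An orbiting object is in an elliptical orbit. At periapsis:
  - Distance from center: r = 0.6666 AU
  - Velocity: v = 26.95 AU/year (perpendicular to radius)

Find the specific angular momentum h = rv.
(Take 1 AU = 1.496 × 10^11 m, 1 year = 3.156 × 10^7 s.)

Convert to SI: r = 0.6666 AU = 9.97234e+10 m; v = 26.95 AU/year = 127748 m/s.
With v perpendicular to r, h = r · v.
h = 9.97234e+10 · 127748 m²/s ≈ 1.274e+16 m²/s.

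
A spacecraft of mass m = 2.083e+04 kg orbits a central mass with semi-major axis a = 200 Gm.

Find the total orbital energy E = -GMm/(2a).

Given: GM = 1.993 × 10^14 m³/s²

Convert to SI: a = 200 Gm = 2e+11 m.
E = −GMm / (2a).
E = −1.993e+14 · 2.083e+04 / (2 · 2e+11) J ≈ -1.038e+07 J = -10.38 MJ.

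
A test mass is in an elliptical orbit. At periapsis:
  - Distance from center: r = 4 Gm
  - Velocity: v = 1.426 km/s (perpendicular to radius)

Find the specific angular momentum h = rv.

Convert to SI: r = 4 Gm = 4e+09 m; v = 1.426 km/s = 1426 m/s.
With v perpendicular to r, h = r · v.
h = 4e+09 · 1426 m²/s ≈ 5.704e+12 m²/s.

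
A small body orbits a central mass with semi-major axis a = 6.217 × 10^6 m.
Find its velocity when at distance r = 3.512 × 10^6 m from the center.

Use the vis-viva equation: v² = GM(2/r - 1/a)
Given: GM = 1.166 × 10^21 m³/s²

Vis-viva: v = √(GM · (2/r − 1/a)).
2/r − 1/a = 2/3.512e+06 − 1/6.217e+06 = 4.08627e-07 m⁻¹.
v = √(1.166e+21 · 4.08627e-07) m/s ≈ 2.183e+07 m/s = 2.183e+04 km/s.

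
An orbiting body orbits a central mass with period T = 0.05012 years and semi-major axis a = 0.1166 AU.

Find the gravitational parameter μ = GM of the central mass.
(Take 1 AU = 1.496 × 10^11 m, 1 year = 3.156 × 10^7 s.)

Convert to SI: T = 0.05012 years = 1.58179e+06 s; a = 0.1166 AU = 1.74434e+10 m.
GM = 4π² · a³ / T².
GM = 4π² · (1.74434e+10)³ / (1.58179e+06)² m³/s² ≈ 8.374e+19 m³/s² = 8.374 × 10^19 m³/s².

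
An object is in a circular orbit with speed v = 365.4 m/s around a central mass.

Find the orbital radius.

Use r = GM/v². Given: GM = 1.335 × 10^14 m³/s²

For a circular orbit, v² = GM / r, so r = GM / v².
r = 1.335e+14 / (365.4)² m ≈ 9.999e+08 m = 999.9 Mm.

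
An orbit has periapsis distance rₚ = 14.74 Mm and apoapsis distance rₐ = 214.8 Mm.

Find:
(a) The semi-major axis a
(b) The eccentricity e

Convert to SI: rₚ = 14.74 Mm = 1.474e+07 m; rₐ = 214.8 Mm = 2.148e+08 m.
(a) a = (rₚ + rₐ) / 2 = (1.474e+07 + 2.148e+08) / 2 ≈ 1.148e+08 m = 114.8 Mm.
(b) e = (rₐ − rₚ) / (rₐ + rₚ) = (2.148e+08 − 1.474e+07) / (2.148e+08 + 1.474e+07) ≈ 0.8716.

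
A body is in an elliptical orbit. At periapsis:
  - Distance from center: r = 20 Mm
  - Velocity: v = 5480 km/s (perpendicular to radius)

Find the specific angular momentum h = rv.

Convert to SI: r = 20 Mm = 2e+07 m; v = 5480 km/s = 5.48e+06 m/s.
With v perpendicular to r, h = r · v.
h = 2e+07 · 5.48e+06 m²/s ≈ 1.096e+14 m²/s.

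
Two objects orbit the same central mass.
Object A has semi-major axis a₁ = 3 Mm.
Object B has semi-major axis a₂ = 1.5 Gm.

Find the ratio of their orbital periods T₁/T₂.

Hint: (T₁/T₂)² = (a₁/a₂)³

Convert to SI: a₁ = 3 Mm = 3e+06 m; a₂ = 1.5 Gm = 1.5e+09 m.
From Kepler's third law, (T₁/T₂)² = (a₁/a₂)³, so T₁/T₂ = (a₁/a₂)^(3/2).
a₁/a₂ = 3e+06 / 1.5e+09 = 0.002.
T₁/T₂ = (0.002)^(3/2) ≈ 8.944e-05.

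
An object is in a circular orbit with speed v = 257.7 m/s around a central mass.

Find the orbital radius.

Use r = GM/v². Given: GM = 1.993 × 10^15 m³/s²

For a circular orbit, v² = GM / r, so r = GM / v².
r = 1.993e+15 / (257.7)² m ≈ 3.001e+10 m = 30.01 Gm.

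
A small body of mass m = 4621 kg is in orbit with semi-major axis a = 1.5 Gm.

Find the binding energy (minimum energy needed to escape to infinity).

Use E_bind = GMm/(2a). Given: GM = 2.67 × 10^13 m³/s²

Convert to SI: a = 1.5 Gm = 1.5e+09 m.
Total orbital energy is E = −GMm/(2a); binding energy is E_bind = −E = GMm/(2a).
E_bind = 2.67e+13 · 4621 / (2 · 1.5e+09) J ≈ 4.113e+07 J = 41.13 MJ.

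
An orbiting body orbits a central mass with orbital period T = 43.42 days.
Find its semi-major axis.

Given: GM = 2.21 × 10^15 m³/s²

Convert to SI: T = 43.42 days = 3.75149e+06 s.
Invert Kepler's third law: a = (GM · T² / (4π²))^(1/3).
Substituting T = 3.75149e+06 s and GM = 2.21e+15 m³/s²:
a = (2.21e+15 · (3.75149e+06)² / (4π²))^(1/3) m
a ≈ 9.236e+08 m = 9.236 × 10^8 m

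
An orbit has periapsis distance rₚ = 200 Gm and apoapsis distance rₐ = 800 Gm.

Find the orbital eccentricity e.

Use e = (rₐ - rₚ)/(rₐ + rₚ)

Convert to SI: rₚ = 200 Gm = 2e+11 m; rₐ = 800 Gm = 8e+11 m.
e = (rₐ − rₚ) / (rₐ + rₚ).
e = (8e+11 − 2e+11) / (8e+11 + 2e+11) = 6e+11 / 1e+12 ≈ 0.6.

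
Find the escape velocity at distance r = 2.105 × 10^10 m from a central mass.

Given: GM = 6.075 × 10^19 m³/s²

Escape velocity comes from setting total energy to zero: ½v² − GM/r = 0 ⇒ v_esc = √(2GM / r).
v_esc = √(2 · 6.075e+19 / 2.105e+10) m/s ≈ 7.597e+04 m/s = 75.97 km/s.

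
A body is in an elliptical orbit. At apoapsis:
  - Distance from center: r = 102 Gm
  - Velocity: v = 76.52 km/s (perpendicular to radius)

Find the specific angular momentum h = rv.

Convert to SI: r = 102 Gm = 1.02e+11 m; v = 76.52 km/s = 76520 m/s.
With v perpendicular to r, h = r · v.
h = 1.02e+11 · 76520 m²/s ≈ 7.805e+15 m²/s.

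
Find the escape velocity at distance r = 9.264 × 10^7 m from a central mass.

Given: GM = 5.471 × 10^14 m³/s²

Escape velocity comes from setting total energy to zero: ½v² − GM/r = 0 ⇒ v_esc = √(2GM / r).
v_esc = √(2 · 5.471e+14 / 9.264e+07) m/s ≈ 3437 m/s = 3.437 km/s.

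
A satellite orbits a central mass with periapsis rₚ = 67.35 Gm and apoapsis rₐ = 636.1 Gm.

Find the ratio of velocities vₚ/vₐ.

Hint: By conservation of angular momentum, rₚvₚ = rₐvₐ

Convert to SI: rₚ = 67.35 Gm = 6.735e+10 m; rₐ = 636.1 Gm = 6.361e+11 m.
Conservation of angular momentum gives rₚvₚ = rₐvₐ, so vₚ/vₐ = rₐ/rₚ.
vₚ/vₐ = 6.361e+11 / 6.735e+10 ≈ 9.445.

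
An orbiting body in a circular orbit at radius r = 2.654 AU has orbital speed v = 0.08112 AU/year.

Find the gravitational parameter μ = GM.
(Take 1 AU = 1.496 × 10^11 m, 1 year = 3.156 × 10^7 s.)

Convert to SI: r = 2.654 AU = 3.97038e+11 m; v = 0.08112 AU/year = 384.523 m/s.
For a circular orbit v² = GM/r, so GM = v² · r.
GM = (384.523)² · 3.97038e+11 m³/s² ≈ 5.871e+16 m³/s² = 5.871 × 10^16 m³/s².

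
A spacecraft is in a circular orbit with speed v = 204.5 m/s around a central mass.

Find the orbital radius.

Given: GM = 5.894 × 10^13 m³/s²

For a circular orbit, v² = GM / r, so r = GM / v².
r = 5.894e+13 / (204.5)² m ≈ 1.409e+09 m = 1.409 × 10^9 m.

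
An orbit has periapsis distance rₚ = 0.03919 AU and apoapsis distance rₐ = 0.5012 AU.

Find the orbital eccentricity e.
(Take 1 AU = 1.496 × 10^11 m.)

Convert to SI: rₚ = 0.03919 AU = 5.86282e+09 m; rₐ = 0.5012 AU = 7.49795e+10 m.
e = (rₐ − rₚ) / (rₐ + rₚ).
e = (7.49795e+10 − 5.86282e+09) / (7.49795e+10 + 5.86282e+09) = 6.91167e+10 / 8.08423e+10 ≈ 0.855.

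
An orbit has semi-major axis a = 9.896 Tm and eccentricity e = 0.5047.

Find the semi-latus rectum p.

Convert to SI: a = 9.896 Tm = 9.896e+12 m.
p = a (1 − e²).
p = 9.896e+12 · (1 − (0.5047)²) = 9.896e+12 · 0.745278 ≈ 7.375e+12 m = 7.375 Tm.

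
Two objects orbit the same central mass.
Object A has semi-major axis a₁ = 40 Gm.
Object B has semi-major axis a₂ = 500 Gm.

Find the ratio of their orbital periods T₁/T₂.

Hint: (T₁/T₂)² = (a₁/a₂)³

Convert to SI: a₁ = 40 Gm = 4e+10 m; a₂ = 500 Gm = 5e+11 m.
From Kepler's third law, (T₁/T₂)² = (a₁/a₂)³, so T₁/T₂ = (a₁/a₂)^(3/2).
a₁/a₂ = 4e+10 / 5e+11 = 0.08.
T₁/T₂ = (0.08)^(3/2) ≈ 0.02263.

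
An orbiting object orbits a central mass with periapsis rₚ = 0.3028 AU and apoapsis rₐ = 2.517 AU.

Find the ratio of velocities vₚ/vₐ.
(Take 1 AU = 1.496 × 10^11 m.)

Convert to SI: rₚ = 0.3028 AU = 4.52989e+10 m; rₐ = 2.517 AU = 3.76543e+11 m.
Conservation of angular momentum gives rₚvₚ = rₐvₐ, so vₚ/vₐ = rₐ/rₚ.
vₚ/vₐ = 3.76543e+11 / 4.52989e+10 ≈ 8.312.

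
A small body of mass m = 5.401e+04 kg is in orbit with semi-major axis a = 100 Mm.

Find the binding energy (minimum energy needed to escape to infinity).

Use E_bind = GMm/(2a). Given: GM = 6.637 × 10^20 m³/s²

Convert to SI: a = 100 Mm = 1e+08 m.
Total orbital energy is E = −GMm/(2a); binding energy is E_bind = −E = GMm/(2a).
E_bind = 6.637e+20 · 5.401e+04 / (2 · 1e+08) J ≈ 1.792e+17 J = 179.2 PJ.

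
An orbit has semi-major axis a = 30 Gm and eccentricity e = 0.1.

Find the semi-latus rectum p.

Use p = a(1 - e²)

Convert to SI: a = 30 Gm = 3e+10 m.
p = a (1 − e²).
p = 3e+10 · (1 − (0.1)²) = 3e+10 · 0.99 ≈ 2.97e+10 m = 29.7 Gm.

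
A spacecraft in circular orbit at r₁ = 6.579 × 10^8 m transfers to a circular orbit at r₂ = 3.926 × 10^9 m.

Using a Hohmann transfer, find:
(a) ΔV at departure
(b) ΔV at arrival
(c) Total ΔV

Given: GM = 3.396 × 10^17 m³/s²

Transfer semi-major axis: a_t = (r₁ + r₂)/2 = (6.579e+08 + 3.926e+09)/2 = 2.29195e+09 m.
Circular speeds: v₁ = √(GM/r₁) = 22719.8 m/s, v₂ = √(GM/r₂) = 9300.55 m/s.
Transfer speeds (vis-viva v² = GM(2/r − 1/a_t)): v₁ᵗ = 29735.6 m/s, v₂ᵗ = 4982.94 m/s.
(a) ΔV₁ = |v₁ᵗ − v₁| ≈ 7016 m/s = 7.016 km/s.
(b) ΔV₂ = |v₂ − v₂ᵗ| ≈ 4318 m/s = 4.318 km/s.
(c) ΔV_total = ΔV₁ + ΔV₂ ≈ 1.133e+04 m/s = 11.33 km/s.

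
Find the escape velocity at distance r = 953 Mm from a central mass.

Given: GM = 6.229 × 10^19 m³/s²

Convert to SI: r = 953 Mm = 9.53e+08 m.
Escape velocity comes from setting total energy to zero: ½v² − GM/r = 0 ⇒ v_esc = √(2GM / r).
v_esc = √(2 · 6.229e+19 / 9.53e+08) m/s ≈ 3.616e+05 m/s = 361.6 km/s.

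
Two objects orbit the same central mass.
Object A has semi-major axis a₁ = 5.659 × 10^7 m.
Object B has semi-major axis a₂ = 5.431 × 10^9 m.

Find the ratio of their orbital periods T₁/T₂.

From Kepler's third law, (T₁/T₂)² = (a₁/a₂)³, so T₁/T₂ = (a₁/a₂)^(3/2).
a₁/a₂ = 5.659e+07 / 5.431e+09 = 0.0104198.
T₁/T₂ = (0.0104198)^(3/2) ≈ 0.001064.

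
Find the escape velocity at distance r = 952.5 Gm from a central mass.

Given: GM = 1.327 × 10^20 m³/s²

Convert to SI: r = 952.5 Gm = 9.525e+11 m.
Escape velocity comes from setting total energy to zero: ½v² − GM/r = 0 ⇒ v_esc = √(2GM / r).
v_esc = √(2 · 1.327e+20 / 9.525e+11) m/s ≈ 1.669e+04 m/s = 16.69 km/s.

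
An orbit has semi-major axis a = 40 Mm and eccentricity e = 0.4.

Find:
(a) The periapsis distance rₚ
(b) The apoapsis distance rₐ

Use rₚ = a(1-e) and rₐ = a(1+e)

Convert to SI: a = 40 Mm = 4e+07 m.
(a) rₚ = a(1 − e) = 4e+07 · (1 − 0.4) = 4e+07 · 0.6 ≈ 2.4e+07 m = 24 Mm.
(b) rₐ = a(1 + e) = 4e+07 · (1 + 0.4) = 4e+07 · 1.4 ≈ 5.6e+07 m = 56 Mm.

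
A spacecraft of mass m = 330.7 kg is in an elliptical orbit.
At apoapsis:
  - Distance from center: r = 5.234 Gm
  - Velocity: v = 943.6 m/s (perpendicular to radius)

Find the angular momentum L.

Convert to SI: r = 5.234 Gm = 5.234e+09 m.
Since v is perpendicular to r, L = m · v · r.
L = 330.7 · 943.6 · 5.234e+09 kg·m²/s ≈ 1.633e+15 kg·m²/s.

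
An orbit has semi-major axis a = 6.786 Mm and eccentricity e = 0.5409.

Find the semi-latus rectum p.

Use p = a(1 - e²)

Convert to SI: a = 6.786 Mm = 6.786e+06 m.
p = a (1 − e²).
p = 6.786e+06 · (1 − (0.5409)²) = 6.786e+06 · 0.707427 ≈ 4.801e+06 m = 4.801 Mm.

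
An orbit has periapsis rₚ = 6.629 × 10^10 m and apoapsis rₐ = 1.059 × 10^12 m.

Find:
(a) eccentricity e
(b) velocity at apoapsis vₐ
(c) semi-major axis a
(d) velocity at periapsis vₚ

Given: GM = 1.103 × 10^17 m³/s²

(a) e = (rₐ − rₚ)/(rₐ + rₚ) = (1.059e+12 − 6.629e+10)/(1.059e+12 + 6.629e+10) ≈ 0.8822
(b) With a = (rₚ + rₐ)/2 = 5.62645e+11 m, vₐ = √(GM (2/rₐ − 1/a)) = √(1.103e+17 · (2/1.059e+12 − 1/5.62645e+11)) m/s ≈ 110.8 m/s
(c) a = (rₚ + rₐ)/2 = (6.629e+10 + 1.059e+12)/2 ≈ 5.626e+11 m
(d) With a = (rₚ + rₐ)/2 = 5.62645e+11 m, vₚ = √(GM (2/rₚ − 1/a)) = √(1.103e+17 · (2/6.629e+10 − 1/5.62645e+11)) m/s ≈ 1770 m/s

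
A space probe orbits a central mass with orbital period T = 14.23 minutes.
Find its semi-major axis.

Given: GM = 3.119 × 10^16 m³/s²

Convert to SI: T = 14.23 minutes = 853.8 s.
Invert Kepler's third law: a = (GM · T² / (4π²))^(1/3).
Substituting T = 853.8 s and GM = 3.119e+16 m³/s²:
a = (3.119e+16 · (853.8)² / (4π²))^(1/3) m
a ≈ 8.32e+06 m = 8.32 Mm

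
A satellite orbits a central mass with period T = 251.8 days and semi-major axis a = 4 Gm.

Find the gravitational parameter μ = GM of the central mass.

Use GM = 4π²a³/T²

Convert to SI: T = 251.8 days = 2.17555e+07 s; a = 4 Gm = 4e+09 m.
GM = 4π² · a³ / T².
GM = 4π² · (4e+09)³ / (2.17555e+07)² m³/s² ≈ 5.338e+15 m³/s² = 5.338 × 10^15 m³/s².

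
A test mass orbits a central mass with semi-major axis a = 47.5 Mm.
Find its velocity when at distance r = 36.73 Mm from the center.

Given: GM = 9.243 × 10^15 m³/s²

Convert to SI: a = 47.5 Mm = 4.75e+07 m; r = 36.73 Mm = 3.673e+07 m.
Vis-viva: v = √(GM · (2/r − 1/a)).
2/r − 1/a = 2/3.673e+07 − 1/4.75e+07 = 3.33988e-08 m⁻¹.
v = √(9.243e+15 · 3.33988e-08) m/s ≈ 1.757e+04 m/s = 17.57 km/s.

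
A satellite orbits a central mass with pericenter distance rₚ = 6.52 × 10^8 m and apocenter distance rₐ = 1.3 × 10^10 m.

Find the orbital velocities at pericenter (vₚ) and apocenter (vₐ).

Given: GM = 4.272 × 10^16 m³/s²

Use the vis-viva equation v² = GM(2/r − 1/a) with a = (rₚ + rₐ)/2 = (6.52e+08 + 1.3e+10)/2 = 6.826e+09 m.
vₚ = √(GM · (2/rₚ − 1/a)) = √(4.272e+16 · (2/6.52e+08 − 1/6.826e+09)) m/s ≈ 1.117e+04 m/s = 11.17 km/s.
vₐ = √(GM · (2/rₐ − 1/a)) = √(4.272e+16 · (2/1.3e+10 − 1/6.826e+09)) m/s ≈ 560.3 m/s = 560.3 m/s.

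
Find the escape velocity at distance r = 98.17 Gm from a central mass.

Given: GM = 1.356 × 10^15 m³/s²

Convert to SI: r = 98.17 Gm = 9.817e+10 m.
Escape velocity comes from setting total energy to zero: ½v² − GM/r = 0 ⇒ v_esc = √(2GM / r).
v_esc = √(2 · 1.356e+15 / 9.817e+10) m/s ≈ 166.2 m/s = 166.2 m/s.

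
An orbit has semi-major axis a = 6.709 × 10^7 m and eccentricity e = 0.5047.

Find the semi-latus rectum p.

p = a (1 − e²).
p = 6.709e+07 · (1 − (0.5047)²) = 6.709e+07 · 0.745278 ≈ 5e+07 m = 5 × 10^7 m.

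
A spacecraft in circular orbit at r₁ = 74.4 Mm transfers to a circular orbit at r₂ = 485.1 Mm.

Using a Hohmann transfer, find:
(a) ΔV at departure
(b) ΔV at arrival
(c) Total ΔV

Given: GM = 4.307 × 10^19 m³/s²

Convert to SI: r₁ = 74.4 Mm = 7.44e+07 m; r₂ = 485.1 Mm = 4.851e+08 m.
Transfer semi-major axis: a_t = (r₁ + r₂)/2 = (7.44e+07 + 4.851e+08)/2 = 2.7975e+08 m.
Circular speeds: v₁ = √(GM/r₁) = 760853 m/s, v₂ = √(GM/r₂) = 297969 m/s.
Transfer speeds (vis-viva v² = GM(2/r − 1/a_t)): v₁ᵗ = 1.00192e+06 m/s, v₂ᵗ = 153664 m/s.
(a) ΔV₁ = |v₁ᵗ − v₁| ≈ 2.411e+05 m/s = 241.1 km/s.
(b) ΔV₂ = |v₂ − v₂ᵗ| ≈ 1.443e+05 m/s = 144.3 km/s.
(c) ΔV_total = ΔV₁ + ΔV₂ ≈ 3.854e+05 m/s = 385.4 km/s.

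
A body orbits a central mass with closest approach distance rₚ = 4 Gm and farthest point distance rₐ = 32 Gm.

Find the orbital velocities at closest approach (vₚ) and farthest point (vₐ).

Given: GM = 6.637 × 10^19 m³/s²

Convert to SI: rₚ = 4 Gm = 4e+09 m; rₐ = 32 Gm = 3.2e+10 m.
Use the vis-viva equation v² = GM(2/r − 1/a) with a = (rₚ + rₐ)/2 = (4e+09 + 3.2e+10)/2 = 1.8e+10 m.
vₚ = √(GM · (2/rₚ − 1/a)) = √(6.637e+19 · (2/4e+09 − 1/1.8e+10)) m/s ≈ 1.717e+05 m/s = 171.7 km/s.
vₐ = √(GM · (2/rₐ − 1/a)) = √(6.637e+19 · (2/3.2e+10 − 1/1.8e+10)) m/s ≈ 2.147e+04 m/s = 21.47 km/s.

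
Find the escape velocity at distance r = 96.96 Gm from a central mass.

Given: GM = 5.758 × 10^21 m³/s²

Convert to SI: r = 96.96 Gm = 9.696e+10 m.
Escape velocity comes from setting total energy to zero: ½v² − GM/r = 0 ⇒ v_esc = √(2GM / r).
v_esc = √(2 · 5.758e+21 / 9.696e+10) m/s ≈ 3.446e+05 m/s = 344.6 km/s.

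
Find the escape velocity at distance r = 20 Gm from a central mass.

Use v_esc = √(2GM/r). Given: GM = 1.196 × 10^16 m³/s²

Convert to SI: r = 20 Gm = 2e+10 m.
Escape velocity comes from setting total energy to zero: ½v² − GM/r = 0 ⇒ v_esc = √(2GM / r).
v_esc = √(2 · 1.196e+16 / 2e+10) m/s ≈ 1094 m/s = 1.094 km/s.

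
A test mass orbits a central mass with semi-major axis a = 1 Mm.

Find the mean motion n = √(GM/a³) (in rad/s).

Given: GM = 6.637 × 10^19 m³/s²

Convert to SI: a = 1 Mm = 1e+06 m.
n = √(GM / a³).
n = √(6.637e+19 / (1e+06)³) rad/s ≈ 8.147 rad/s.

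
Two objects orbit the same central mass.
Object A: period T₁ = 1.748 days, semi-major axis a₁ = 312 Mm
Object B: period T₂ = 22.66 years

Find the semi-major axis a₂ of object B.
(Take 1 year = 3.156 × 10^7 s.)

Convert to SI: T₁ = 1.748 days = 151027 s; a₁ = 312 Mm = 3.12e+08 m; T₂ = 22.66 years = 7.1515e+08 s.
Kepler's third law: (T₁/T₂)² = (a₁/a₂)³ ⇒ a₂ = a₁ · (T₂/T₁)^(2/3).
T₂/T₁ = 7.1515e+08 / 151027 = 4735.24.
a₂ = 3.12e+08 · (4735.24)^(2/3) m ≈ 8.798e+10 m = 87.98 Gm.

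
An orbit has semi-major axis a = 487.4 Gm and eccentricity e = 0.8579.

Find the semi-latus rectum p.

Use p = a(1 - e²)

Convert to SI: a = 487.4 Gm = 4.874e+11 m.
p = a (1 − e²).
p = 4.874e+11 · (1 − (0.8579)²) = 4.874e+11 · 0.264008 ≈ 1.287e+11 m = 128.7 Gm.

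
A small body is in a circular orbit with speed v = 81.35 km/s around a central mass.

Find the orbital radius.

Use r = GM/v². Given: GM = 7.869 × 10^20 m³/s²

Convert to SI: v = 81.35 km/s = 81350 m/s.
For a circular orbit, v² = GM / r, so r = GM / v².
r = 7.869e+20 / (81350)² m ≈ 1.189e+11 m = 118.9 Gm.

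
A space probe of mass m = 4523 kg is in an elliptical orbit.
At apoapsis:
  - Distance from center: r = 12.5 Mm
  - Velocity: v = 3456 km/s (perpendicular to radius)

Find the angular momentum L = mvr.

Convert to SI: r = 12.5 Mm = 1.25e+07 m; v = 3456 km/s = 3.456e+06 m/s.
Since v is perpendicular to r, L = m · v · r.
L = 4523 · 3.456e+06 · 1.25e+07 kg·m²/s ≈ 1.954e+17 kg·m²/s.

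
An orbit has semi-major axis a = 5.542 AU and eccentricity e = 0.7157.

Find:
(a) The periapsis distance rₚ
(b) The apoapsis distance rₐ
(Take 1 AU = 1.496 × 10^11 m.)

Convert to SI: a = 5.542 AU = 8.29083e+11 m.
(a) rₚ = a(1 − e) = 8.29083e+11 · (1 − 0.7157) = 8.29083e+11 · 0.2843 ≈ 2.357e+11 m = 1.576 AU.
(b) rₐ = a(1 + e) = 8.29083e+11 · (1 + 0.7157) = 8.29083e+11 · 1.7157 ≈ 1.422e+12 m = 9.508 AU.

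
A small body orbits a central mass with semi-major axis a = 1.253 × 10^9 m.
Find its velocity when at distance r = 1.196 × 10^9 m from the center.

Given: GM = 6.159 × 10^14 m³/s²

Vis-viva: v = √(GM · (2/r − 1/a)).
2/r − 1/a = 2/1.196e+09 − 1/1.253e+09 = 8.74156e-10 m⁻¹.
v = √(6.159e+14 · 8.74156e-10) m/s ≈ 733.8 m/s = 733.8 m/s.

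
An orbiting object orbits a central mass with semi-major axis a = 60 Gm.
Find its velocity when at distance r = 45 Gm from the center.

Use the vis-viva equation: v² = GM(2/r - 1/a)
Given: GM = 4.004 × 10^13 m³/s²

Convert to SI: a = 60 Gm = 6e+10 m; r = 45 Gm = 4.5e+10 m.
Vis-viva: v = √(GM · (2/r − 1/a)).
2/r − 1/a = 2/4.5e+10 − 1/6e+10 = 2.77778e-11 m⁻¹.
v = √(4.004e+13 · 2.77778e-11) m/s ≈ 33.35 m/s = 33.35 m/s.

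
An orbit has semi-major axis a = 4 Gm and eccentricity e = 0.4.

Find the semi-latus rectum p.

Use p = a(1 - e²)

Convert to SI: a = 4 Gm = 4e+09 m.
p = a (1 − e²).
p = 4e+09 · (1 − (0.4)²) = 4e+09 · 0.84 ≈ 3.36e+09 m = 3.36 Gm.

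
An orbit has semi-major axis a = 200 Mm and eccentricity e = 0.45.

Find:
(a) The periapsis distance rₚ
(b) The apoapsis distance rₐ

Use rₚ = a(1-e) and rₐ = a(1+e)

Convert to SI: a = 200 Mm = 2e+08 m.
(a) rₚ = a(1 − e) = 2e+08 · (1 − 0.45) = 2e+08 · 0.55 ≈ 1.1e+08 m = 110 Mm.
(b) rₐ = a(1 + e) = 2e+08 · (1 + 0.45) = 2e+08 · 1.45 ≈ 2.9e+08 m = 290 Mm.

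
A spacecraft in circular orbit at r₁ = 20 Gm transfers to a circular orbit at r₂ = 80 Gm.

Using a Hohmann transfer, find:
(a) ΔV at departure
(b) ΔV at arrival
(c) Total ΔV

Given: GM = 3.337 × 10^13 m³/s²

Convert to SI: r₁ = 20 Gm = 2e+10 m; r₂ = 80 Gm = 8e+10 m.
Transfer semi-major axis: a_t = (r₁ + r₂)/2 = (2e+10 + 8e+10)/2 = 5e+10 m.
Circular speeds: v₁ = √(GM/r₁) = 40.8473 m/s, v₂ = √(GM/r₂) = 20.4236 m/s.
Transfer speeds (vis-viva v² = GM(2/r − 1/a_t)): v₁ᵗ = 51.6682 m/s, v₂ᵗ = 12.917 m/s.
(a) ΔV₁ = |v₁ᵗ − v₁| ≈ 10.82 m/s = 10.82 m/s.
(b) ΔV₂ = |v₂ − v₂ᵗ| ≈ 7.507 m/s = 7.507 m/s.
(c) ΔV_total = ΔV₁ + ΔV₂ ≈ 18.33 m/s = 18.33 m/s.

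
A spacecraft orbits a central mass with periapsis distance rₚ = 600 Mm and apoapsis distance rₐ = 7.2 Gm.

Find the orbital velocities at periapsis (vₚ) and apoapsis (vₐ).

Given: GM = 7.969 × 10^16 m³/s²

Convert to SI: rₚ = 600 Mm = 6e+08 m; rₐ = 7.2 Gm = 7.2e+09 m.
Use the vis-viva equation v² = GM(2/r − 1/a) with a = (rₚ + rₐ)/2 = (6e+08 + 7.2e+09)/2 = 3.9e+09 m.
vₚ = √(GM · (2/rₚ − 1/a)) = √(7.969e+16 · (2/6e+08 − 1/3.9e+09)) m/s ≈ 1.566e+04 m/s = 15.66 km/s.
vₐ = √(GM · (2/rₐ − 1/a)) = √(7.969e+16 · (2/7.2e+09 − 1/3.9e+09)) m/s ≈ 1305 m/s = 1.305 km/s.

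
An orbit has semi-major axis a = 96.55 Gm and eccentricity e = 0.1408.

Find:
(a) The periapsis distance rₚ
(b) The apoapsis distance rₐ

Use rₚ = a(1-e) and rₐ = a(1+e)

Convert to SI: a = 96.55 Gm = 9.655e+10 m.
(a) rₚ = a(1 − e) = 9.655e+10 · (1 − 0.1408) = 9.655e+10 · 0.8592 ≈ 8.296e+10 m = 82.96 Gm.
(b) rₐ = a(1 + e) = 9.655e+10 · (1 + 0.1408) = 9.655e+10 · 1.1408 ≈ 1.101e+11 m = 110.1 Gm.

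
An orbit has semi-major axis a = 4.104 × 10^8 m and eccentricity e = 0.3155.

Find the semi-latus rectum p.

p = a (1 − e²).
p = 4.104e+08 · (1 − (0.3155)²) = 4.104e+08 · 0.90046 ≈ 3.695e+08 m = 3.695 × 10^8 m.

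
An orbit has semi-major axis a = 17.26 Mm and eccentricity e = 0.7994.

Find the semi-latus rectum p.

Convert to SI: a = 17.26 Mm = 1.726e+07 m.
p = a (1 − e²).
p = 1.726e+07 · (1 − (0.7994)²) = 1.726e+07 · 0.36096 ≈ 6.23e+06 m = 6.23 Mm.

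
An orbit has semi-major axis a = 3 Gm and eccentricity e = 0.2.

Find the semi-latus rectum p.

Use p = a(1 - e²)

Convert to SI: a = 3 Gm = 3e+09 m.
p = a (1 − e²).
p = 3e+09 · (1 − (0.2)²) = 3e+09 · 0.96 ≈ 2.88e+09 m = 2.88 Gm.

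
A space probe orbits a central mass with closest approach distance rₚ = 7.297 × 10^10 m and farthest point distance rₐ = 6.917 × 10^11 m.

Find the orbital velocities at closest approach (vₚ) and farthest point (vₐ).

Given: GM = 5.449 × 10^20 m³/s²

Use the vis-viva equation v² = GM(2/r − 1/a) with a = (rₚ + rₐ)/2 = (7.297e+10 + 6.917e+11)/2 = 3.82335e+11 m.
vₚ = √(GM · (2/rₚ − 1/a)) = √(5.449e+20 · (2/7.297e+10 − 1/3.82335e+11)) m/s ≈ 1.162e+05 m/s = 116.2 km/s.
vₐ = √(GM · (2/rₐ − 1/a)) = √(5.449e+20 · (2/6.917e+11 − 1/3.82335e+11)) m/s ≈ 1.226e+04 m/s = 12.26 km/s.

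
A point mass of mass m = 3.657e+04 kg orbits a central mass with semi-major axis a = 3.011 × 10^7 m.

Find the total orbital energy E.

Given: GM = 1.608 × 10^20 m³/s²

E = −GMm / (2a).
E = −1.608e+20 · 3.657e+04 / (2 · 3.011e+07) J ≈ -9.765e+16 J = -97.65 PJ.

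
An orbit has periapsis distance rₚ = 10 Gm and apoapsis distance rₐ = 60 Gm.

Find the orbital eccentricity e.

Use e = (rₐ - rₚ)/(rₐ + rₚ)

Convert to SI: rₚ = 10 Gm = 1e+10 m; rₐ = 60 Gm = 6e+10 m.
e = (rₐ − rₚ) / (rₐ + rₚ).
e = (6e+10 − 1e+10) / (6e+10 + 1e+10) = 5e+10 / 7e+10 ≈ 0.7143.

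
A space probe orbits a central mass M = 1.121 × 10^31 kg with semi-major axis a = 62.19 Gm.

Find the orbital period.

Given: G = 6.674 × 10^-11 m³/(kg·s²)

Convert to SI: a = 62.19 Gm = 6.219e+10 m.
GM = G · M = 6.674e-11 · 1.121e+31 = 7.48155e+20 m³/s².
Kepler's third law: T = 2π √(a³ / GM).
Substituting a = 6.219e+10 m and GM = 7.48155e+20 m³/s²:
T = 2π √((6.219e+10)³ / 7.48155e+20) s
T ≈ 3.563e+06 s = 41.23 days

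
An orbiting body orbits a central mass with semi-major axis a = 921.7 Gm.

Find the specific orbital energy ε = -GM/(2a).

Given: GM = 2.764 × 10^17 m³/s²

Convert to SI: a = 921.7 Gm = 9.217e+11 m.
ε = −GM / (2a).
ε = −2.764e+17 / (2 · 9.217e+11) J/kg ≈ -1.499e+05 J/kg = -149.9 kJ/kg.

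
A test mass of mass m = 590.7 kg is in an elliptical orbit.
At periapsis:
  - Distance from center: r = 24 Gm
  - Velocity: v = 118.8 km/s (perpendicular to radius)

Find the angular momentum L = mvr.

Convert to SI: r = 24 Gm = 2.4e+10 m; v = 118.8 km/s = 118800 m/s.
Since v is perpendicular to r, L = m · v · r.
L = 590.7 · 118800 · 2.4e+10 kg·m²/s ≈ 1.684e+18 kg·m²/s.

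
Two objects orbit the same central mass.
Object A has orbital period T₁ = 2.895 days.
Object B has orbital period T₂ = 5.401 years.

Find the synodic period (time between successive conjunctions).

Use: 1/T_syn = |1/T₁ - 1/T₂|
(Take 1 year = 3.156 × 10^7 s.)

Convert to SI: T₁ = 2.895 days = 250128 s; T₂ = 5.401 years = 1.70456e+08 s.
T_syn = |T₁ · T₂ / (T₁ − T₂)|.
T_syn = |250128 · 1.70456e+08 / (250128 − 1.70456e+08)| s ≈ 2.505e+05 s = 2.899 days.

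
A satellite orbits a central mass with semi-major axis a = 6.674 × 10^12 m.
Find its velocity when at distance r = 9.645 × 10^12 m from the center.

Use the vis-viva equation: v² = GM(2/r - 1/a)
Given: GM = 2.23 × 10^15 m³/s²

Vis-viva: v = √(GM · (2/r − 1/a)).
2/r − 1/a = 2/9.645e+12 − 1/6.674e+12 = 5.75261e-14 m⁻¹.
v = √(2.23e+15 · 5.75261e-14) m/s ≈ 11.33 m/s = 11.33 m/s.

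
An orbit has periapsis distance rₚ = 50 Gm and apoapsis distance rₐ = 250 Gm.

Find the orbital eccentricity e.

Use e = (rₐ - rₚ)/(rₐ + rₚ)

Convert to SI: rₚ = 50 Gm = 5e+10 m; rₐ = 250 Gm = 2.5e+11 m.
e = (rₐ − rₚ) / (rₐ + rₚ).
e = (2.5e+11 − 5e+10) / (2.5e+11 + 5e+10) = 2e+11 / 3e+11 ≈ 0.6667.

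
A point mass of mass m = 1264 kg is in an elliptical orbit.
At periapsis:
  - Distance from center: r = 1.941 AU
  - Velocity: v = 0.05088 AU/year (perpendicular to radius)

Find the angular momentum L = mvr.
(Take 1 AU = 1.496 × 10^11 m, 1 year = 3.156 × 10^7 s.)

Convert to SI: r = 1.941 AU = 2.90374e+11 m; v = 0.05088 AU/year = 241.18 m/s.
Since v is perpendicular to r, L = m · v · r.
L = 1264 · 241.18 · 2.90374e+11 kg·m²/s ≈ 8.852e+16 kg·m²/s.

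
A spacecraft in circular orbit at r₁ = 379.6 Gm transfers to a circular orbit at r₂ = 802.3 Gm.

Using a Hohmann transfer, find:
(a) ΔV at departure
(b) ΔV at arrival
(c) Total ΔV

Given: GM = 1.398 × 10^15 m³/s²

Convert to SI: r₁ = 379.6 Gm = 3.796e+11 m; r₂ = 802.3 Gm = 8.023e+11 m.
Transfer semi-major axis: a_t = (r₁ + r₂)/2 = (3.796e+11 + 8.023e+11)/2 = 5.9095e+11 m.
Circular speeds: v₁ = √(GM/r₁) = 60.6863 m/s, v₂ = √(GM/r₂) = 41.7431 m/s.
Transfer speeds (vis-viva v² = GM(2/r − 1/a_t)): v₁ᵗ = 70.7104 m/s, v₂ᵗ = 33.4559 m/s.
(a) ΔV₁ = |v₁ᵗ − v₁| ≈ 10.02 m/s = 10.02 m/s.
(b) ΔV₂ = |v₂ − v₂ᵗ| ≈ 8.287 m/s = 8.287 m/s.
(c) ΔV_total = ΔV₁ + ΔV₂ ≈ 18.31 m/s = 18.31 m/s.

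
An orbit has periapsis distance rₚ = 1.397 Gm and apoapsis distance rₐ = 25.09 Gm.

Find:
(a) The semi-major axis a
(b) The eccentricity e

Convert to SI: rₚ = 1.397 Gm = 1.397e+09 m; rₐ = 25.09 Gm = 2.509e+10 m.
(a) a = (rₚ + rₐ) / 2 = (1.397e+09 + 2.509e+10) / 2 ≈ 1.324e+10 m = 13.24 Gm.
(b) e = (rₐ − rₚ) / (rₐ + rₚ) = (2.509e+10 − 1.397e+09) / (2.509e+10 + 1.397e+09) ≈ 0.8945.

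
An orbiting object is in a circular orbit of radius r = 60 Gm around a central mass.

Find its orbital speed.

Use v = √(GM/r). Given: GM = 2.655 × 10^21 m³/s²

Convert to SI: r = 60 Gm = 6e+10 m.
For a circular orbit, gravity supplies the centripetal force, so v = √(GM / r).
v = √(2.655e+21 / 6e+10) m/s ≈ 2.104e+05 m/s = 210.4 km/s.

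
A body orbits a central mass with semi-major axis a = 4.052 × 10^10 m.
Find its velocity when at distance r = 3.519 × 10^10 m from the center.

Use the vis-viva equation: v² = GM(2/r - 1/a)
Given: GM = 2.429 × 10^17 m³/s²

Vis-viva: v = √(GM · (2/r − 1/a)).
2/r − 1/a = 2/3.519e+10 − 1/4.052e+10 = 3.21552e-11 m⁻¹.
v = √(2.429e+17 · 3.21552e-11) m/s ≈ 2795 m/s = 2.795 km/s.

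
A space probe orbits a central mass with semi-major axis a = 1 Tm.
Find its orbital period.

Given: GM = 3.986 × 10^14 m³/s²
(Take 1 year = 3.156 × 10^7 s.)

Convert to SI: a = 1 Tm = 1e+12 m.
Kepler's third law: T = 2π √(a³ / GM).
Substituting a = 1e+12 m and GM = 3.986e+14 m³/s²:
T = 2π √((1e+12)³ / 3.986e+14) s
T ≈ 3.147e+11 s = 9972 years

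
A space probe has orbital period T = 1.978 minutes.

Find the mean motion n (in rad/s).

Convert to SI: T = 1.978 minutes = 118.68 s.
n = 2π / T.
n = 2π / 118.68 s ≈ 0.05294 rad/s.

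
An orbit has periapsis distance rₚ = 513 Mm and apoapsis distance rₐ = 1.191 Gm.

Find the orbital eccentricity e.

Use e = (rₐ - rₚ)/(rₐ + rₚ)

Convert to SI: rₚ = 513 Mm = 5.13e+08 m; rₐ = 1.191 Gm = 1.191e+09 m.
e = (rₐ − rₚ) / (rₐ + rₚ).
e = (1.191e+09 − 5.13e+08) / (1.191e+09 + 5.13e+08) = 6.78e+08 / 1.704e+09 ≈ 0.3979.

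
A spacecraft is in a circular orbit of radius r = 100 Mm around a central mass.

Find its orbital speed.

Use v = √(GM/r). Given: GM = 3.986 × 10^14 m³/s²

Convert to SI: r = 100 Mm = 1e+08 m.
For a circular orbit, gravity supplies the centripetal force, so v = √(GM / r).
v = √(3.986e+14 / 1e+08) m/s ≈ 1996 m/s = 1.996 km/s.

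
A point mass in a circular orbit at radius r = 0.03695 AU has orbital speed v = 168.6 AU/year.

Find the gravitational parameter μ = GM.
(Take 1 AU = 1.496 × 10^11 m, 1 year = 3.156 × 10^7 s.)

Convert to SI: r = 0.03695 AU = 5.52772e+09 m; v = 168.6 AU/year = 799194 m/s.
For a circular orbit v² = GM/r, so GM = v² · r.
GM = (799194)² · 5.52772e+09 m³/s² ≈ 3.531e+21 m³/s² = 3.531 × 10^21 m³/s².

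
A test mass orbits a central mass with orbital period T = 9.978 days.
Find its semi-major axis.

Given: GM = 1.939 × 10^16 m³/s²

Convert to SI: T = 9.978 days = 862099 s.
Invert Kepler's third law: a = (GM · T² / (4π²))^(1/3).
Substituting T = 862099 s and GM = 1.939e+16 m³/s²:
a = (1.939e+16 · (862099)² / (4π²))^(1/3) m
a ≈ 7.147e+08 m = 714.7 Mm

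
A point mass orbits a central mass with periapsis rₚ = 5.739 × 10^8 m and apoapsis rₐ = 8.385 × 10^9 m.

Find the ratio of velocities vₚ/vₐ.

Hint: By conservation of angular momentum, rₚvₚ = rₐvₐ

Conservation of angular momentum gives rₚvₚ = rₐvₐ, so vₚ/vₐ = rₐ/rₚ.
vₚ/vₐ = 8.385e+09 / 5.739e+08 ≈ 14.61.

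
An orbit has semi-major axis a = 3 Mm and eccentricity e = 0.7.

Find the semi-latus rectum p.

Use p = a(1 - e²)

Convert to SI: a = 3 Mm = 3e+06 m.
p = a (1 − e²).
p = 3e+06 · (1 − (0.7)²) = 3e+06 · 0.51 ≈ 1.53e+06 m = 1.53 Mm.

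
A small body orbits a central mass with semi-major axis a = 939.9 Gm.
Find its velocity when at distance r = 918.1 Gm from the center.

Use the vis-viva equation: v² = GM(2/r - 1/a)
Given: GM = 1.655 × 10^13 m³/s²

Convert to SI: a = 939.9 Gm = 9.399e+11 m; r = 918.1 Gm = 9.181e+11 m.
Vis-viva: v = √(GM · (2/r − 1/a)).
2/r − 1/a = 2/9.181e+11 − 1/9.399e+11 = 1.11447e-12 m⁻¹.
v = √(1.655e+13 · 1.11447e-12) m/s ≈ 4.295 m/s = 4.295 m/s.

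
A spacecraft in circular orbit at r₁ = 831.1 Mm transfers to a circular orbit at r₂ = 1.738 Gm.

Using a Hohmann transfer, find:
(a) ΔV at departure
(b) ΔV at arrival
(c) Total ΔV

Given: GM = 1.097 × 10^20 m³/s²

Convert to SI: r₁ = 831.1 Mm = 8.311e+08 m; r₂ = 1.738 Gm = 1.738e+09 m.
Transfer semi-major axis: a_t = (r₁ + r₂)/2 = (8.311e+08 + 1.738e+09)/2 = 1.28455e+09 m.
Circular speeds: v₁ = √(GM/r₁) = 363309 m/s, v₂ = √(GM/r₂) = 251234 m/s.
Transfer speeds (vis-viva v² = GM(2/r − 1/a_t)): v₁ᵗ = 422597 m/s, v₂ᵗ = 202083 m/s.
(a) ΔV₁ = |v₁ᵗ − v₁| ≈ 5.929e+04 m/s = 59.29 km/s.
(b) ΔV₂ = |v₂ − v₂ᵗ| ≈ 4.915e+04 m/s = 49.15 km/s.
(c) ΔV_total = ΔV₁ + ΔV₂ ≈ 1.084e+05 m/s = 108.4 km/s.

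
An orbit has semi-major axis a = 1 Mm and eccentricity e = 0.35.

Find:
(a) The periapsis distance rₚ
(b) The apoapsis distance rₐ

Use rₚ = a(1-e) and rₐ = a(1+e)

Convert to SI: a = 1 Mm = 1e+06 m.
(a) rₚ = a(1 − e) = 1e+06 · (1 − 0.35) = 1e+06 · 0.65 ≈ 6.5e+05 m = 650 km.
(b) rₐ = a(1 + e) = 1e+06 · (1 + 0.35) = 1e+06 · 1.35 ≈ 1.35e+06 m = 1.35 Mm.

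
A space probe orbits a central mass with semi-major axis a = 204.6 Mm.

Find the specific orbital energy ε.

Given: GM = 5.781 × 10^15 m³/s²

Convert to SI: a = 204.6 Mm = 2.046e+08 m.
ε = −GM / (2a).
ε = −5.781e+15 / (2 · 2.046e+08) J/kg ≈ -1.413e+07 J/kg = -14.13 MJ/kg.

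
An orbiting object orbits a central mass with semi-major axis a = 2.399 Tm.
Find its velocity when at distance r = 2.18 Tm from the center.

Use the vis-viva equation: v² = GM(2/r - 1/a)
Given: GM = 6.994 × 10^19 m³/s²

Convert to SI: a = 2.399 Tm = 2.399e+12 m; r = 2.18 Tm = 2.18e+12 m.
Vis-viva: v = √(GM · (2/r − 1/a)).
2/r − 1/a = 2/2.18e+12 − 1/2.399e+12 = 5.00591e-13 m⁻¹.
v = √(6.994e+19 · 5.00591e-13) m/s ≈ 5917 m/s = 5.917 km/s.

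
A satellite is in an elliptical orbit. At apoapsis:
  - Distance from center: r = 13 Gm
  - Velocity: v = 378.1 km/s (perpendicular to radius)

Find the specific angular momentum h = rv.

Convert to SI: r = 13 Gm = 1.3e+10 m; v = 378.1 km/s = 378100 m/s.
With v perpendicular to r, h = r · v.
h = 1.3e+10 · 378100 m²/s ≈ 4.915e+15 m²/s.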